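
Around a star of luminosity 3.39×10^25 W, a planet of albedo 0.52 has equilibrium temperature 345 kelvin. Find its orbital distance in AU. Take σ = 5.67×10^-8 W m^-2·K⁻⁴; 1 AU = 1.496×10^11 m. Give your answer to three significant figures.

0.134 AU

Required flux: S = 4σT⁴/(1−α) = 6694 W m^-2.
Then d = [L/(4πS)]^(1/2) = 2.008×10^10 m, i.e. 0.1342 AU.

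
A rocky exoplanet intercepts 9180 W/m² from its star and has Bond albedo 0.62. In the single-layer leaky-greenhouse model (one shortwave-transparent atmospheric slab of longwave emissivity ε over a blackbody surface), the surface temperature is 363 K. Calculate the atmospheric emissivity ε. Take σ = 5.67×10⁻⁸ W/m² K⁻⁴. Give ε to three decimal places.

First, T_e = [9180·(1−0.62)/(4σ)]^(1/4) = 352.2 K.
Inverting T_s⁴ = 2T_e⁴/(2−ε): (T_e/T_s)⁴ = 0.8858, so ε = 2(1 − 0.8858) = 0.2283.

0.228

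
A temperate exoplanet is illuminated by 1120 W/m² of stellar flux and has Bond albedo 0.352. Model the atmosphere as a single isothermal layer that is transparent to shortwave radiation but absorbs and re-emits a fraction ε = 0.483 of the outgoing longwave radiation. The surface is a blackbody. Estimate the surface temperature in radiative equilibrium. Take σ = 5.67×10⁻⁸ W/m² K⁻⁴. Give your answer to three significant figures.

255 K

Effective emission temperature (TOA balance): σT_e⁴ = S(1−α)/4 = 181.4 W/m² → T_e = 237.8 K.
For a single slab of emissivity ε, T_s⁴ = 2T_e⁴/(2−ε); thus T_s = 237.8·(1.318)^(1/4) = 254.9 K.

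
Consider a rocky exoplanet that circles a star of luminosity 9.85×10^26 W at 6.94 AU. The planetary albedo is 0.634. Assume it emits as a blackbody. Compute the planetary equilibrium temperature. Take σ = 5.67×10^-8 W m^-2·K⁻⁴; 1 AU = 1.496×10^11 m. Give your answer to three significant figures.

104 K

Orbital distance: d = 6.94 AU = 1.038×10^12 m.
Spreading L over a sphere of radius d: S = 9.85×10^26/(4π·1.04×10^12²) = 72.72 W m^-2.
Averaging over the sphere, the absorbed flux is S(1−α)/4 = 6.654 W m^-2.
Balancing against σT⁴: T = (6.654/5.67×10⁻⁸)^(1/4) = 104.1 K.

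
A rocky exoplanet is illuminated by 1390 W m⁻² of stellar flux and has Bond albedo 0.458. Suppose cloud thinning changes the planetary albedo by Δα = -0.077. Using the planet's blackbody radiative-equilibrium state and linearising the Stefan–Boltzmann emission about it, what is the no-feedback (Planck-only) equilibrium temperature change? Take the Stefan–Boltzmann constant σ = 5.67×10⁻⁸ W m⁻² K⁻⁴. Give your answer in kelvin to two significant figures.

The baseline emission temperature is T_e = 240.1 K.
TOA radiative forcing: ΔF = −S·Δα/4 = −1390·(-0.077)/4 = 26.76 W m⁻².
Planck response: λ_P = 4σT_e³ = 4·5.67×10⁻⁸·(240.1)³ = 3.138 W m⁻²/K.
Hence the no-feedback warming is ΔF/(4σT_e³) = 8.53 K.

8.5 kelvin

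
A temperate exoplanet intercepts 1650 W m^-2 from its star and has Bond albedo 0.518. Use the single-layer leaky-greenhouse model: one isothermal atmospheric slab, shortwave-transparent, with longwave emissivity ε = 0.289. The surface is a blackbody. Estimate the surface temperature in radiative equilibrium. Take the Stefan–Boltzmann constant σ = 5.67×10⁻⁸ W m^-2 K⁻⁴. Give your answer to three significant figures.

253 K

The planet radiates to space at T_e = [S(1−α)/(4σ)]^(1/4) = 243.3 K.
The surface balance (absorbed SW + ε·downward IR = σT_s⁴) with T_a⁴ = T_s⁴/2 reduces to T_s = T_e·[2/(2−ε)]^¼ = 253.0 K.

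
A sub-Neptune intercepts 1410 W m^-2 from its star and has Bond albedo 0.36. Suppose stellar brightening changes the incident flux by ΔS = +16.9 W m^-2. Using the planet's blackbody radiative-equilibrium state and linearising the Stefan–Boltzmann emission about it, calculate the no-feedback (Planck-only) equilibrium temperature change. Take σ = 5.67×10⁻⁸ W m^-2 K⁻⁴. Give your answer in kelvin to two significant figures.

0.75 kelvin

Unperturbed T_e = [1410·(1−0.36)/(4σ)]^¼ = 251.2 K.
ΔF = Δ[S(1−α)]/4 = (1−0.36)·+16.9/4 = 2.704 W m^-2.
Planck response: λ_P = 4σT_e³ = 4·5.67×10⁻⁸·(251.2)³ = 3.593 W m^-2/K.
So ΔT₀ = 2.704/3.593 = 0.753 K.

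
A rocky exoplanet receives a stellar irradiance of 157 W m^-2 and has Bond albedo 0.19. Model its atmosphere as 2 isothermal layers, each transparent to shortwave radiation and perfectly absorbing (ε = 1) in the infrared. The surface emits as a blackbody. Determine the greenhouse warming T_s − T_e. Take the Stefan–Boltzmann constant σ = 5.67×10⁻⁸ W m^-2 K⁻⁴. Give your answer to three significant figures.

48.6 kelvin

The effective emission temperature is T_e = [S(1−α)/(4σ)]^¼ = 153.9 K.
Surface: T_s = (3)^¼·T_e = 202.5 K.
Warming: T_s − T_e = 48.64 K.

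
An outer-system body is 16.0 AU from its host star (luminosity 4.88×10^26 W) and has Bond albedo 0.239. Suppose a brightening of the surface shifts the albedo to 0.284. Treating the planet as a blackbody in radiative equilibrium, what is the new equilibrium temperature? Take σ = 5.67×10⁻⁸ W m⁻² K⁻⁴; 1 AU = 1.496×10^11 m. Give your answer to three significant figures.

68.0 kelvin

Orbital distance: d = 16.0 AU = 2.394×10^12 m.
Spreading L over a sphere of radius d: S = 4.88×10^26/(4π·2.39×10^12²) = 6.778 W m⁻².
With the new albedo, S(1−α₂)/4 = 1.213 W m⁻², so T₂ = 68.01 K.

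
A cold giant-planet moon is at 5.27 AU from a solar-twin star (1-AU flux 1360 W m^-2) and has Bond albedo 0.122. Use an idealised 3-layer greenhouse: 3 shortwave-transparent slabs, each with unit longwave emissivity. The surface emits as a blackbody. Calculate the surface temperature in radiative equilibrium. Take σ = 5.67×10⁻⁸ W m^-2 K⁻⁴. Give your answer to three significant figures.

166 K

Irradiance scales as 1/d², so S = 1360 W m^-2 × (1/5.27)² = 48.97 W m^-2.
OLR = S(1−α)/4 = 10.75 W m^-2; the top layer radiates at T_e = 117.3 K.
Layer-by-layer balance gives σT_s⁴ = (N+1)σT_e⁴, so T_s = 4^¼·117.3 = 165.9 K.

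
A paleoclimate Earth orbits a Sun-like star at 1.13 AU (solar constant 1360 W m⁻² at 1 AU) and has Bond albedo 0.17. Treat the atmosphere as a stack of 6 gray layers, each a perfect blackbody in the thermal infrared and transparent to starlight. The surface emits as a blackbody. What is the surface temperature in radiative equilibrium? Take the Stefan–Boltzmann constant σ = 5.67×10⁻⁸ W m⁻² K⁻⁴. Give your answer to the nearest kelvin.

406 K

By the inverse-square law, S = 1360/1.13² = 1065 W m⁻².
The effective emission temperature is T_e = [S(1−α)/(4σ)]^¼ = 249.9 K.
Layer-by-layer balance gives σT_s⁴ = (N+1)σT_e⁴, so T_s = 7^¼·249.9 = 406.4 K.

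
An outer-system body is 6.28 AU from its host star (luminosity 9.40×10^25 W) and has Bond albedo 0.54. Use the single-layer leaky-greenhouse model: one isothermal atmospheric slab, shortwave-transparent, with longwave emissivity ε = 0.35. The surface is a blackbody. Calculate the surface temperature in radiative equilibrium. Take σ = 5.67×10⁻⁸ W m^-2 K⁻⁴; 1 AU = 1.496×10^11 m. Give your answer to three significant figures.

67.6 K

Orbital distance: d = 6.28 AU = 9.395×10^11 m.
S = L/(4πd²) = 8.475 W m^-2.
At the top of the atmosphere, σT_e⁴ = S(1−α)/4 = 0.9746 W m^-2, giving T_e = 64.39 K.
Surface balance with a leaky layer gives σT_s⁴ = σT_e⁴·2/(2−ε), so T_s = T_e·[2/(2−0.35)]^(1/4) = 67.56 K.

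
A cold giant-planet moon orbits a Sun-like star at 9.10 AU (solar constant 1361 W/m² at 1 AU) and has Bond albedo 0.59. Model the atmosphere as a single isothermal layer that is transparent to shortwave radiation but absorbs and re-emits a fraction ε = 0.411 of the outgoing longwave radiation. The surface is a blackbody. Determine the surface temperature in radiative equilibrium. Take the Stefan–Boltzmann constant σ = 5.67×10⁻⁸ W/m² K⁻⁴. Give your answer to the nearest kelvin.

78 K

Flux at the orbit: S = 1361/(9.10)² = 16.44 W/m².
Effective emission temperature (TOA balance): σT_e⁴ = S(1−α)/4 = 1.685 W/m² → T_e = 73.83 K.
The surface balance (absorbed SW + ε·downward IR = σT_s⁴) with T_a⁴ = T_s⁴/2 reduces to T_s = T_e·[2/(2−ε)]^¼ = 78.20 K.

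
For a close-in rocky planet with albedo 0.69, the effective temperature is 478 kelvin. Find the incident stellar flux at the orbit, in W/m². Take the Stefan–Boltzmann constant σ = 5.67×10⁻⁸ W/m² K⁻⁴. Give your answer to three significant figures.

From S(1−α)/4 = σT⁴: S = 4σT⁴/(1−α).
The emitted flux is σT⁴ = 2960 W/m².
S = 4·2960/0.31 = 38190 W/m².

38200 W/m²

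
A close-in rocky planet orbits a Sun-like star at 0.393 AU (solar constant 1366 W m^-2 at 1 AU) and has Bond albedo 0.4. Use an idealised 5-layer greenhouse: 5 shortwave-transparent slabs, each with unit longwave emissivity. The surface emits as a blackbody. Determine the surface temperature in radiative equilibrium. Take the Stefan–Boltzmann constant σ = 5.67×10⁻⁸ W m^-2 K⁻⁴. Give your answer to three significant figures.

By the inverse-square law, S = 1366/0.393² = 8844 W m^-2.
Top-of-atmosphere balance: σT_e⁴ = S(1−α)/4 = 1327 W m^-2 → T_e = 391.1 K.
With N = 5 opaque layers, T_s = (N+1)^(1/4)·T_e = 6^(1/4)·391.1 = 612.1 K.

612 kelvin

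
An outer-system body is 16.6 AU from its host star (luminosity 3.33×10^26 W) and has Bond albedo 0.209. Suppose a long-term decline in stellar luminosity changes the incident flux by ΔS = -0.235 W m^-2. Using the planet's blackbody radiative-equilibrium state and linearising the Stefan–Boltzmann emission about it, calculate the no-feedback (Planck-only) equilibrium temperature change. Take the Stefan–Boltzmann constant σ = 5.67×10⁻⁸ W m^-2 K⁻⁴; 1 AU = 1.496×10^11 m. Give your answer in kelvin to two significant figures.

-0.85 K

Orbital distance: d = 16.6 AU = 2.483×10^12 m.
S = L/(4πd²) = 4.297 W m^-2.
Unperturbed T_e = [4.297·(1−0.209)/(4σ)]^¼ = 62.22 K.
ΔF = Δ[S(1−α)]/4 = (1−0.209)·-0.235/4 = -0.04647 W m^-2.
The Planck feedback parameter is 4σT_e³ = 0.05463 W m^-2/K.
ΔT₀ = ΔF/λ_P = -0.04647/0.05463 = -0.851 K.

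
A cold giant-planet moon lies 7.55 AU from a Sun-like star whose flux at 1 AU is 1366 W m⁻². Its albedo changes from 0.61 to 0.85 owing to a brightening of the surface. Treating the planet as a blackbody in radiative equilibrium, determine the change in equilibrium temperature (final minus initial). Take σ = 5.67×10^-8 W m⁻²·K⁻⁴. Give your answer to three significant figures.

-17.0 K

Flux at the orbit: S = 1366/(7.55)² = 23.96 W m⁻².
Before: T₁ = [23.96·0.39/(4σ)]^(1/4) = 80.12 K.
Final:   T₂ = [S(1−0.85)/(4σ)]^(1/4) = 63.10 K.
Change: 63.10 − 80.12 = -17.02 K.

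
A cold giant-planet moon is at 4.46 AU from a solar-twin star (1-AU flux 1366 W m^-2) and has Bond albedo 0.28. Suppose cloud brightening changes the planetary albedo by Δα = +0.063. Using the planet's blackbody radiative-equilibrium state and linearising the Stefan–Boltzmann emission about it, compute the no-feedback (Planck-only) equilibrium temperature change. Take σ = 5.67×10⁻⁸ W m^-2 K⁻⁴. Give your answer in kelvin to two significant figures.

Irradiance scales as 1/d², so S = 1366 W m^-2 × (1/4.46)² = 68.67 W m^-2.
Reference equilibrium: T_e = [S(1−α)/(4σ)]^(1/4) = 121.5 K.
The change in absorbed flux is Δ[S(1−α)/4] = −SΔα/4 = -1.082 W m^-2.
Planck response: λ_P = 4σT_e³ = 4·5.67×10⁻⁸·(121.5)³ = 0.4069 W m^-2/K.
ΔT₀ = ΔF/λ_P = -1.082/0.4069 = -2.66 K.

-2.7 kelvin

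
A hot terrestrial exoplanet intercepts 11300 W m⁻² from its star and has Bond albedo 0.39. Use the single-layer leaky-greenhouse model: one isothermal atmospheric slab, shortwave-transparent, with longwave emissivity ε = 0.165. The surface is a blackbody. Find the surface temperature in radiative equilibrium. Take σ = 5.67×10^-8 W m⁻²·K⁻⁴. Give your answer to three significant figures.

427 kelvin

Effective emission temperature (TOA balance): σT_e⁴ = S(1−α)/4 = 1723 W m⁻² → T_e = 417.5 K.
For a single slab of emissivity ε, T_s⁴ = 2T_e⁴/(2−ε); thus T_s = 417.5·(1.09)^(1/4) = 426.6 K.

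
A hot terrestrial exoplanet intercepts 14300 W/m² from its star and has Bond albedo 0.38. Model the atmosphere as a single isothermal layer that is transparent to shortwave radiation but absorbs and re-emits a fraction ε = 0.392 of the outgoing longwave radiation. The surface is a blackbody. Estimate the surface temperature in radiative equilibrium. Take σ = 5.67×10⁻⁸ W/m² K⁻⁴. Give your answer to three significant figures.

Effective emission temperature (TOA balance): σT_e⁴ = S(1−α)/4 = 2216 W/m² → T_e = 444.7 K.
For a single slab of emissivity ε, T_s⁴ = 2T_e⁴/(2−ε); thus T_s = 444.7·(1.244)^(1/4) = 469.6 K.

470 K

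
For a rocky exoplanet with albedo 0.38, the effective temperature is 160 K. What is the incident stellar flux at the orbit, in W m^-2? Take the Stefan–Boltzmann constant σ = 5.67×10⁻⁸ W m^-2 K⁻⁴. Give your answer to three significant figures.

Invert the energy balance for S: S = 4σT⁴/(1−α).
σT⁴ = 5.67×10⁻⁸·(160)⁴ = 37.16 W m^-2.
S = 4·37.16/0.62 = 239.7 W m^-2.

240 W m^-2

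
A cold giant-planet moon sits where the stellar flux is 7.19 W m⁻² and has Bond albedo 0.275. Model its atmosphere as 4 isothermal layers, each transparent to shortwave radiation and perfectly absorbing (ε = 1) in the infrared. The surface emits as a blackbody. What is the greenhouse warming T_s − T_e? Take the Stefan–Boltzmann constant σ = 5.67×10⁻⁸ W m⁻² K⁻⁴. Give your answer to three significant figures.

34.3 K

The effective emission temperature is T_e = [S(1−α)/(4σ)]^¼ = 69.24 K.
Surface: T_s = (5)^¼·T_e = 103.5 K.
Warming: T_s − T_e = 34.30 K.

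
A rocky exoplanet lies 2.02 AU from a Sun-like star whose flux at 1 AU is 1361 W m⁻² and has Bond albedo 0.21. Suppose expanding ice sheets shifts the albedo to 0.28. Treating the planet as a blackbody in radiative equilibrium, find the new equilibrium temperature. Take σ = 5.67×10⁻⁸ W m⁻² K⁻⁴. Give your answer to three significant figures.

Irradiance scales as 1/d², so S = 1361 W m⁻² × (1/2.02)² = 333.5 W m⁻².
T₂ = [S(1−α₂)/(4σ)]^(1/4) = [333.5·0.72/(4σ)]^(1/4) = 180.4 K.

180 K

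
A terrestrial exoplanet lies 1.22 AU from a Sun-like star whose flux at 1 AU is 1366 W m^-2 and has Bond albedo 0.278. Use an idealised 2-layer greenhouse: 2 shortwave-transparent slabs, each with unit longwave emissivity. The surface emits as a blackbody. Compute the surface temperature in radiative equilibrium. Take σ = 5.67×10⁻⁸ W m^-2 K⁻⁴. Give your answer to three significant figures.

306 K

Irradiance scales as 1/d², so S = 1366 W m^-2 × (1/1.22)² = 917.8 W m^-2.
Top-of-atmosphere balance: σT_e⁴ = S(1−α)/4 = 165.7 W m^-2 → T_e = 232.5 K.
For an N-layer opaque stack, T_s⁴ = (N+1)T_e⁴, hence T_s = (3)^(1/4)×232.5 K = 306.0 K.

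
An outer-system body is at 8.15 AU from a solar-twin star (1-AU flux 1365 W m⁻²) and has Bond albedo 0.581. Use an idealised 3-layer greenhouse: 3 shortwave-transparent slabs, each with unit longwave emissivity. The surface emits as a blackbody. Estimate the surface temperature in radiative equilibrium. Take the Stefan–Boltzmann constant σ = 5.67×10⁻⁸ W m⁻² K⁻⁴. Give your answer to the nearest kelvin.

By the inverse-square law, S = 1365/8.15² = 20.55 W m⁻².
Top-of-atmosphere balance: σT_e⁴ = S(1−α)/4 = 2.153 W m⁻² → T_e = 78.50 K.
Layer-by-layer balance gives σT_s⁴ = (N+1)σT_e⁴, so T_s = 4^¼·78.50 = 111.0 K.

111 kelvin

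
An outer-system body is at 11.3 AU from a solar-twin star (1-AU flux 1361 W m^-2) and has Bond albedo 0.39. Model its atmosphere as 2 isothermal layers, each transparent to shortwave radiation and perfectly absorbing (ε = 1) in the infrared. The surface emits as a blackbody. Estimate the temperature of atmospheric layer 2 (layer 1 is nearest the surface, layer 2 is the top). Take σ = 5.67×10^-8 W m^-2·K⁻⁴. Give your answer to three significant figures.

73.2 K

Flux at the orbit: S = 1361/(11.3)² = 10.66 W m^-2.
The effective emission temperature is T_e = [S(1−α)/(4σ)]^¼ = 73.17 K.
Each opaque layer satisfies 2T_j⁴ = T_{j−1}⁴ + T_{j+1}⁴, giving T_k⁴ = (N+1−k)T_e⁴.
T_2 = (1)^(1/4)·73.17 = 73.17 K.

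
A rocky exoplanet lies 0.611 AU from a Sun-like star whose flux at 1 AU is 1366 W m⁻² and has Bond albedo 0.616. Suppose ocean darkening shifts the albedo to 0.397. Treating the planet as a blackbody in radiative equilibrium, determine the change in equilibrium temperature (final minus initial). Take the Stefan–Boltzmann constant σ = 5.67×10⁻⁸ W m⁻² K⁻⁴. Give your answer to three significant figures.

Irradiance scales as 1/d², so S = 1366 W m⁻² × (1/0.611)² = 3659 W m⁻².
Before: T₁ = [3659·0.384/(4σ)]^(1/4) = 280.6 K.
Final:   T₂ = [S(1−0.397)/(4σ)]^(1/4) = 314.1 K.
Change: 314.1 − 280.6 = 33.51 K.

33.5 K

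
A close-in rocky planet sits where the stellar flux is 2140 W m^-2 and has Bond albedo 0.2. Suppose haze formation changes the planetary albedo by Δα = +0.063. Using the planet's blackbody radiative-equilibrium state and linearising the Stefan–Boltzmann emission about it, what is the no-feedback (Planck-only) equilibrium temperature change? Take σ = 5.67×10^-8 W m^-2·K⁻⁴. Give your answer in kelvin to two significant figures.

The baseline emission temperature is T_e = 294.8 K.
The change in absorbed flux is Δ[S(1−α)/4] = −SΔα/4 = -33.70 W m^-2.
Linearising σT⁴ gives d(σT⁴)/dT = 4σT_e³ = 5.808 W m^-2 per K.
Hence the no-feedback warming is ΔF/(4σT_e³) = -5.80 K.

-5.8 kelvin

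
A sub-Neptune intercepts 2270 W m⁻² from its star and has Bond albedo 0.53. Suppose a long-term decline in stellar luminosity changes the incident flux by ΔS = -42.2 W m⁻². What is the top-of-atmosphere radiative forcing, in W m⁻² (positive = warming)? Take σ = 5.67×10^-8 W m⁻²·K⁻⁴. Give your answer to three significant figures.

TOA radiative forcing: ΔF = (1−α)ΔS/4 = 0.47·(-42.2)/4 = -4.958 W m⁻².

-4.96 W m⁻²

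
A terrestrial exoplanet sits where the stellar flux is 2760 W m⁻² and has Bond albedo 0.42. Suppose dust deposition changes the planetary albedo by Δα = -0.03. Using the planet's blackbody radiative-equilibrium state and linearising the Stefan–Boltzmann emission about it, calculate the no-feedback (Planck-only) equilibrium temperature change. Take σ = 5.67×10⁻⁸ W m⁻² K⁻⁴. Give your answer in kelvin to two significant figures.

Reference equilibrium: T_e = [S(1−α)/(4σ)]^(1/4) = 289.9 K.
ΔF = −(S/4)Δα = −(2760/4)×(-0.03) = 20.70 W m⁻².
Planck response: λ_P = 4σT_e³ = 4·5.67×10⁻⁸·(289.9)³ = 5.523 W m⁻²/K.
Hence the no-feedback warming is ΔF/(4σT_e³) = 3.75 K.

3.7 kelvin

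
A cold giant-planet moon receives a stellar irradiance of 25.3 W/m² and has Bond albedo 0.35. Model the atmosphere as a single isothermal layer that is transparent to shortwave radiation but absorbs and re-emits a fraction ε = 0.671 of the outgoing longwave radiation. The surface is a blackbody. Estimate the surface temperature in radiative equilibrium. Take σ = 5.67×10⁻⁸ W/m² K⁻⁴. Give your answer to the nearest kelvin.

102 K

At the top of the atmosphere, σT_e⁴ = S(1−α)/4 = 4.111 W/m², giving T_e = 92.28 K.
For a single slab of emissivity ε, T_s⁴ = 2T_e⁴/(2−ε); thus T_s = 92.28·(1.505)^(1/4) = 102.2 K.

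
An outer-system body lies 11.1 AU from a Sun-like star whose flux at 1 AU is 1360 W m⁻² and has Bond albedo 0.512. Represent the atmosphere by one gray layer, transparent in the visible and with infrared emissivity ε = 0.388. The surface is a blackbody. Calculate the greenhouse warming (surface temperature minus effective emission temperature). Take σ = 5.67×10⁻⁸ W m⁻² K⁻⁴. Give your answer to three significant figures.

Flux at the orbit: S = 1360/(11.1)² = 11.04 W m⁻².
Effective emission temperature (TOA balance): σT_e⁴ = S(1−α)/4 = 1.347 W m⁻² → T_e = 69.81 K.
Surface balance with a leaky layer gives σT_s⁴ = σT_e⁴·2/(2−ε), so T_s = T_e·[2/(2−0.388)]^(1/4) = 73.68 K.
T_s − T_e = 73.68 − 69.81 = 3.867 K.

3.87 kelvin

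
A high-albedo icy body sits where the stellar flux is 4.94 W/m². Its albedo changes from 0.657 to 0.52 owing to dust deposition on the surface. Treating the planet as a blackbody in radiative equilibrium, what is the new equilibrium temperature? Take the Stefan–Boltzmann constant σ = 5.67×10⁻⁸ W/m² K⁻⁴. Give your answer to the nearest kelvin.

57 kelvin

New equilibrium: T₂ = [(1−0.52)·4.940/(4σ)]^(1/4) = 56.86 K.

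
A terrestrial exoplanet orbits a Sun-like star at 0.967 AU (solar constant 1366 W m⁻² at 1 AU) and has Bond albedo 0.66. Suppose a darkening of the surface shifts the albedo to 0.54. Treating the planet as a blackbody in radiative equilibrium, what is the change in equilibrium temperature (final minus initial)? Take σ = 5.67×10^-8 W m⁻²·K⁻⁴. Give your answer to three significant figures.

17.0 K

By the inverse-square law, S = 1366/0.967² = 1461 W m⁻².
Before: T₁ = [1461·0.34/(4σ)]^(1/4) = 216.3 K.
Final:   T₂ = [S(1−0.54)/(4σ)]^(1/4) = 233.3 K.
ΔT = T₂ − T₁ = 16.98 K.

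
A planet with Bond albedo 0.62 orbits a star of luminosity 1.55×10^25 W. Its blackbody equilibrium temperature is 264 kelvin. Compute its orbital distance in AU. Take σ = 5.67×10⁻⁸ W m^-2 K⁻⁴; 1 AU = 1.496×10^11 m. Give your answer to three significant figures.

Required flux: S = 4σT⁴/(1−α) = 2899 W m^-2.
Then d = [L/(4πS)]^(1/2) = 2.063×10^10 m, i.e. 0.1379 AU.

0.138 AU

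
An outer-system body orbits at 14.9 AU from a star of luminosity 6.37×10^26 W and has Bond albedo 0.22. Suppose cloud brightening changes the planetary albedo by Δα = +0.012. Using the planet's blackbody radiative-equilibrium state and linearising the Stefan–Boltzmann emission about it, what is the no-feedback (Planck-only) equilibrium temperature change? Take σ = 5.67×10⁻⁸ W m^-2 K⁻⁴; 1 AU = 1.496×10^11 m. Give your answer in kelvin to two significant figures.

d = 14.9 × 1.496×10^11 m = 2.229×10^12 m.
S = L/(4πd²) = 10.20 W m^-2.
Unperturbed T_e = [10.20·(1−0.22)/(4σ)]^¼ = 76.96 K.
ΔF = −(S/4)Δα = −(10.20/4)×(+0.012) = -0.03061 W m^-2.
Linearising σT⁴ gives d(σT⁴)/dT = 4σT_e³ = 0.1034 W m^-2 per K.
Hence the no-feedback warming is ΔF/(4σT_e³) = -0.296 K.

-0.30 kelvin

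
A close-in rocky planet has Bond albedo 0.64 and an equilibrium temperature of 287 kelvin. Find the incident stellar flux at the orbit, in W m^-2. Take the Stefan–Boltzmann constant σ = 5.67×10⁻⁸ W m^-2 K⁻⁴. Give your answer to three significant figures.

4270 W m^-2

Invert the energy balance for S: S = 4σT⁴/(1−α).
The emitted flux is σT⁴ = 384.7 W m^-2.
S = 4·384.7/0.36 = 4274 W m^-2.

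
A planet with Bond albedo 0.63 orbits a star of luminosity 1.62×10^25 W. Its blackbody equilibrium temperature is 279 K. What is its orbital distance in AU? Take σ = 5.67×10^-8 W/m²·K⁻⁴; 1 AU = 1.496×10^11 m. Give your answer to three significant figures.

The flux needed for this T is 4σT⁴/(1−0.63) = 3714 W/m².
From L = 4πd²S, d = √(1.62×10^25/(4π·3714)) = 1.863×10^10 m = 0.1245 AU.

0.125 AU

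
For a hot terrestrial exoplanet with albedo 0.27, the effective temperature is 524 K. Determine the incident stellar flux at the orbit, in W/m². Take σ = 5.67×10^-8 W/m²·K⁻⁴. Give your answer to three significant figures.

23400 W/m²

From S(1−α)/4 = σT⁴: S = 4σT⁴/(1−α).
σT⁴ = 5.67×10⁻⁸·(524)⁴ = 4275 W/m².
S = 4·4275/0.73 = 23420 W/m².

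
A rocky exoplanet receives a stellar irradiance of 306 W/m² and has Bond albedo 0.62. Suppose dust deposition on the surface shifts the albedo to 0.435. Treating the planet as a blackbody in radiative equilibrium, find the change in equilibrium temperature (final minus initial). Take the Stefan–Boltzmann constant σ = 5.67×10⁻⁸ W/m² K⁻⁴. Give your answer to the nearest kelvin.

Initial: T₁ = [S(1−0.62)/(4σ)]^(1/4) = 150.5 K.
Final:   T₂ = [S(1−0.435)/(4σ)]^(1/4) = 166.2 K.
Change: 166.2 − 150.5 = 15.69 K.

16 K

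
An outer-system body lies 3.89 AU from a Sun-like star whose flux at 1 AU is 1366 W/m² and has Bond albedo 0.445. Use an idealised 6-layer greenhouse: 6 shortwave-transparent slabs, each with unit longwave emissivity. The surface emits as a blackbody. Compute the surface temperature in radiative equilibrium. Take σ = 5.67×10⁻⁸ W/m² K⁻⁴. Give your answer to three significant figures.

By the inverse-square law, S = 1366/3.89² = 90.27 W/m².
The effective emission temperature is T_e = [S(1−α)/(4σ)]^¼ = 121.9 K.
For an N-layer opaque stack, T_s⁴ = (N+1)T_e⁴, hence T_s = (7)^(1/4)×121.9 K = 198.3 K.

198 K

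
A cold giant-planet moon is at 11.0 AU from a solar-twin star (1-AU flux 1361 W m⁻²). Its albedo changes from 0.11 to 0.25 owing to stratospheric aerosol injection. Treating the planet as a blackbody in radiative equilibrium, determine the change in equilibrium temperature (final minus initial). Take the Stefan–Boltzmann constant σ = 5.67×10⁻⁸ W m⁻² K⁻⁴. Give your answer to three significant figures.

Irradiance scales as 1/d², so S = 1361 W m⁻² × (1/11.0)² = 11.25 W m⁻².
Initial: T₁ = [S(1−0.11)/(4σ)]^(1/4) = 81.51 K.
With α = 0.25, T₂ = 78.09 K.
ΔT = T₂ − T₁ = -3.414 K.

-3.41 K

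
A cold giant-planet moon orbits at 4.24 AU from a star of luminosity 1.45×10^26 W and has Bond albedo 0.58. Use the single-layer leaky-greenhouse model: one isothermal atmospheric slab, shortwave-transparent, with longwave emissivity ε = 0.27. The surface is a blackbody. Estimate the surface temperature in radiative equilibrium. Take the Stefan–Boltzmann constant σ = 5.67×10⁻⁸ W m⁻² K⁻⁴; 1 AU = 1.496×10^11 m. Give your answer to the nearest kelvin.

89 kelvin

d = 4.24 × 1.496×10^11 m = 6.343×10^11 m.
Spreading L over a sphere of radius d: S = 1.45×10^26/(4π·6.34×10^11²) = 28.68 W m⁻².
Effective emission temperature (TOA balance): σT_e⁴ = S(1−α)/4 = 3.011 W m⁻² → T_e = 85.37 K.
The surface balance (absorbed SW + ε·downward IR = σT_s⁴) with T_a⁴ = T_s⁴/2 reduces to T_s = T_e·[2/(2−ε)]^¼ = 88.52 K.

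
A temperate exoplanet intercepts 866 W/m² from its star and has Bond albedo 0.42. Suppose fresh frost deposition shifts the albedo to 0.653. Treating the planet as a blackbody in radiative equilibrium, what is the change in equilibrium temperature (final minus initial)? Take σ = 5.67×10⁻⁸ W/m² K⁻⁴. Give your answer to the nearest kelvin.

-26 kelvin

Before: T₁ = [866.0·0.58/(4σ)]^(1/4) = 216.9 K.
Final:   T₂ = [S(1−0.653)/(4σ)]^(1/4) = 190.8 K.
ΔT = T₂ − T₁ = -26.15 K.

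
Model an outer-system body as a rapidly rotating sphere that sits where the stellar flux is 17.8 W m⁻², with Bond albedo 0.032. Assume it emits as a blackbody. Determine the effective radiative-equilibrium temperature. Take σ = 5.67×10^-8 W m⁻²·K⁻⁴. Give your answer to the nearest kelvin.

93 kelvin

Averaging over the sphere, the absorbed flux is S(1−α)/4 = 4.308 W m⁻².
Balancing against σT⁴: T = (4.308/5.67×10⁻⁸)^(1/4) = 93.36 K.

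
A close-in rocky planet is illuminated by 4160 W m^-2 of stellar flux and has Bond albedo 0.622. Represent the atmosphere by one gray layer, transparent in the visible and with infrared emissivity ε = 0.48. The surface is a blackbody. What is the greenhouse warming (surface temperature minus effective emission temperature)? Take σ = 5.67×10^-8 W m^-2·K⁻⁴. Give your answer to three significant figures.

20.5 K

The planet radiates to space at T_e = [S(1−α)/(4σ)]^(1/4) = 288.6 K.
For a single slab of emissivity ε, T_s⁴ = 2T_e⁴/(2−ε); thus T_s = 288.6·(1.316)^(1/4) = 309.1 K.
T_s − T_e = 309.1 − 288.6 = 20.49 K.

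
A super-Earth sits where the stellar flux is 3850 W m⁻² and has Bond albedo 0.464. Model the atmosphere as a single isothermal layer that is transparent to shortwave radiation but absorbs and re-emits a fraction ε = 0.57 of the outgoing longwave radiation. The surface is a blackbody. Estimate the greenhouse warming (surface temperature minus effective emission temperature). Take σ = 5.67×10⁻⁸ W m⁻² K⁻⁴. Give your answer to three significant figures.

At the top of the atmosphere, σT_e⁴ = S(1−α)/4 = 515.9 W m⁻², giving T_e = 308.8 K.
Surface balance with a leaky layer gives σT_s⁴ = σT_e⁴·2/(2−ε), so T_s = T_e·[2/(2−0.57)]^(1/4) = 335.9 K.
T_s − T_e = 335.9 − 308.8 = 27.02 K.

27.0 K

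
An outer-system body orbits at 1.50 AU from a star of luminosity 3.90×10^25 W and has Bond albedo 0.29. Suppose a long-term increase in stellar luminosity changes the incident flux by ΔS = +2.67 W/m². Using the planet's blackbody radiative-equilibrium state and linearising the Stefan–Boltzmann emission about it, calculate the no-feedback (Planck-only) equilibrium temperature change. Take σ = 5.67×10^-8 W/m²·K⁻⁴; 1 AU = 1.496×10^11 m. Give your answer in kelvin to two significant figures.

1.3 K

Orbital distance: d = 1.50 AU = 2.244×10^11 m.
Flux at the orbit: S = L/(4πd²) = 3.90×10^25/(4π·(2.24×10^11)²) = 61.63 W/m².
Unperturbed T_e = [61.63·(1−0.29)/(4σ)]^¼ = 117.9 K.
TOA radiative forcing: ΔF = (1−α)ΔS/4 = 0.71·(+2.67)/4 = 0.4739 W/m².
The Planck feedback parameter is 4σT_e³ = 0.3713 W/m²/K.
ΔT₀ = ΔF/λ_P = 0.4739/0.3713 = 1.28 K.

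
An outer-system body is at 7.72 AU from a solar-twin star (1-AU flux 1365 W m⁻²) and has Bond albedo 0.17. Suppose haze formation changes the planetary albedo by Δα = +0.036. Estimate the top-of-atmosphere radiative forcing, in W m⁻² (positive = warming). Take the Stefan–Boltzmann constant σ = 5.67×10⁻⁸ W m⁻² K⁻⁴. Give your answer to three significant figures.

-0.206 W m⁻²

By the inverse-square law, S = 1365/7.72² = 22.90 W m⁻².
ΔF = −(S/4)Δα = −(22.90/4)×(+0.036) = -0.2061 W m⁻².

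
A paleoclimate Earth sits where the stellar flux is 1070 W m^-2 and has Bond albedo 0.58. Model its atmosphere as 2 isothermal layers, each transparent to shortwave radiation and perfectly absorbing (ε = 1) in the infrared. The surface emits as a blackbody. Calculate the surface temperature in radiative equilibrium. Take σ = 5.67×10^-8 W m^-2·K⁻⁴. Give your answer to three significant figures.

278 kelvin

Top-of-atmosphere balance: σT_e⁴ = S(1−α)/4 = 112.4 W m^-2 → T_e = 211.0 K.
For an N-layer opaque stack, T_s⁴ = (N+1)T_e⁴, hence T_s = (3)^(1/4)×211.0 K = 277.7 K.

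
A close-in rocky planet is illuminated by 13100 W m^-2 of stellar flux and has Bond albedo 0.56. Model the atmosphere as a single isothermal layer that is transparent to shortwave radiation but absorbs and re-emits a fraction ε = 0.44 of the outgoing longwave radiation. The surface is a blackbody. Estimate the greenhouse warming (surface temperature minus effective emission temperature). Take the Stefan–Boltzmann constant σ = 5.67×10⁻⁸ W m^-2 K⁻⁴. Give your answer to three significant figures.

At the top of the atmosphere, σT_e⁴ = S(1−α)/4 = 1441 W m^-2, giving T_e = 399.3 K.
Surface balance with a leaky layer gives σT_s⁴ = σT_e⁴·2/(2−ε), so T_s = T_e·[2/(2−0.44)]^(1/4) = 424.9 K.
The atmosphere warms the surface by 25.59 K.

25.6 K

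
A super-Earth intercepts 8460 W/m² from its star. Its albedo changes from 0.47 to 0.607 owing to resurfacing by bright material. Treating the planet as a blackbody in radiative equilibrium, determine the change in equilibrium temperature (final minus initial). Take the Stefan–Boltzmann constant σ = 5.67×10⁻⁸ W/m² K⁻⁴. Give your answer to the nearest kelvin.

Before: T₁ = [8460·0.53/(4σ)]^(1/4) = 375.0 K.
Final:   T₂ = [S(1−0.607)/(4σ)]^(1/4) = 348.0 K.
ΔT = T₂ − T₁ = -27.01 K.

-27 K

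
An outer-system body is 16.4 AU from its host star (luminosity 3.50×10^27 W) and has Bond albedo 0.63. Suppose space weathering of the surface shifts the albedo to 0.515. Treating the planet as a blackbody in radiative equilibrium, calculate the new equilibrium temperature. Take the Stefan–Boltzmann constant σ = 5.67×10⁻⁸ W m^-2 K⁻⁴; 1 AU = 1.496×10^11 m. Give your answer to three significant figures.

d = 16.4 × 1.496×10^11 m = 2.453×10^12 m.
Spreading L over a sphere of radius d: S = 3.50×10^27/(4π·2.45×10^12²) = 46.27 W m^-2.
With the new albedo, S(1−α₂)/4 = 5.610 W m^-2, so T₂ = 99.74 K.

99.7 kelvin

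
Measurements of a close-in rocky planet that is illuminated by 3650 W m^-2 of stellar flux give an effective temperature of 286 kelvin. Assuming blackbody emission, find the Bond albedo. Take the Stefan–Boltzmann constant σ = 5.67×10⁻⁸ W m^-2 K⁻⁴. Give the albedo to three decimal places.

0.584

Rearranging the radiative balance, α = 1 − 4σT⁴/S.
σT⁴ = 379.4 W m^-2, so 4σT⁴ = 1517 W m^-2.
Hence α = 1 − 1517/3650 = 0.5843.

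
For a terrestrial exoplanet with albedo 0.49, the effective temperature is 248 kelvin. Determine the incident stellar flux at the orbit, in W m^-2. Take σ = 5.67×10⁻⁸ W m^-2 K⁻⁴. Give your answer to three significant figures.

1680 W m^-2

Invert the energy balance for S: S = 4σT⁴/(1−α).
σT⁴ = 5.67×10⁻⁸·(248)⁴ = 214.5 W m^-2.
S = 4·214.5/0.51 = 1682 W m^-2.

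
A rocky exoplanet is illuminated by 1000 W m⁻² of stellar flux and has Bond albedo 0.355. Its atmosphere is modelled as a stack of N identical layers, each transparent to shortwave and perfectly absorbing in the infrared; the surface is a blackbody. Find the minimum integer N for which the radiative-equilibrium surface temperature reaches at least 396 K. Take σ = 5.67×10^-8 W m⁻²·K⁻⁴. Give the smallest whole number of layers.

OLR = S(1−α)/4 = 161.2 W m⁻²; the top layer radiates at T_e = 230.9 K.
T_s = (N+1)^(1/4)·T_e ≥ 396 K requires N+1 ≥ (T_s/T_e)⁴ = (396/230.9)⁴ = 8.647.
The minimum whole number is N = 8.

8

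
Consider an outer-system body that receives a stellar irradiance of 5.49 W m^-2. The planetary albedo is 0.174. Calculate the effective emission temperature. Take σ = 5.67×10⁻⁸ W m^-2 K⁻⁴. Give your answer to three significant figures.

Averaging over the sphere, the absorbed flux is S(1−α)/4 = 1.134 W m^-2.
Balancing against σT⁴: T = (1.134/5.67×10⁻⁸)^(1/4) = 66.87 K.

66.9 K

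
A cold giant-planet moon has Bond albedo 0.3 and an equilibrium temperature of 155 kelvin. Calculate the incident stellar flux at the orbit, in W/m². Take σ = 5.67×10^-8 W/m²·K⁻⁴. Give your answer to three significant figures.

187 W/m²

Invert the energy balance for S: S = 4σT⁴/(1−α).
The emitted flux is σT⁴ = 32.73 W/m².
S = 4·32.73/0.7 = 187.0 W/m².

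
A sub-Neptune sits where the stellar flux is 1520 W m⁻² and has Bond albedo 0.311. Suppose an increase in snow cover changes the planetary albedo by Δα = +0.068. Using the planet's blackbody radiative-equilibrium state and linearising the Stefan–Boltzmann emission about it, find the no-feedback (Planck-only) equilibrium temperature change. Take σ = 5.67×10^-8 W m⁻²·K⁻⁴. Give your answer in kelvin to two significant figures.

-6.4 K

Unperturbed T_e = [1520·(1−0.311)/(4σ)]^¼ = 260.7 K.
TOA radiative forcing: ΔF = −S·Δα/4 = −1520·(+0.068)/4 = -25.84 W m⁻².
The Planck feedback parameter is 4σT_e³ = 4.018 W m⁻²/K.
ΔT₀ = ΔF/λ_P = -25.84/4.018 = -6.43 K.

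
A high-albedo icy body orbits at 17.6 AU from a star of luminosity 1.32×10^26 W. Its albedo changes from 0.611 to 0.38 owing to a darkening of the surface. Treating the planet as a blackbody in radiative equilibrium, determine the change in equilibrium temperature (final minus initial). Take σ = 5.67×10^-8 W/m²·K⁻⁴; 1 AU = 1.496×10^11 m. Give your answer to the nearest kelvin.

Orbital distance: d = 17.6 AU = 2.633×10^12 m.
Flux at the orbit: S = L/(4πd²) = 1.32×10^26/(4π·(2.63×10^12)²) = 1.515 W/m².
With α = 0.611, T₁ = 40.15 K.
With α = 0.38, T₂ = 45.11 K.
ΔT = T₂ − T₁ = 4.963 K.

5 K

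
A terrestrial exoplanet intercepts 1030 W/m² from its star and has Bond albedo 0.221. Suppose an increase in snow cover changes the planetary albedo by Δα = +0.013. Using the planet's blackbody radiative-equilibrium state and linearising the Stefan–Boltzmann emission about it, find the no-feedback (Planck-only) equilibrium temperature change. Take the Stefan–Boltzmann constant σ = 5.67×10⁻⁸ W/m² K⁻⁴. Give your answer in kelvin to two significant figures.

-1.0 K

Unperturbed T_e = [1030·(1−0.221)/(4σ)]^¼ = 243.9 K.
The change in absorbed flux is Δ[S(1−α)/4] = −SΔα/4 = -3.347 W/m².
Linearising σT⁴ gives d(σT⁴)/dT = 4σT_e³ = 3.290 W/m² per K.
Hence the no-feedback warming is ΔF/(4σT_e³) = -1.02 K.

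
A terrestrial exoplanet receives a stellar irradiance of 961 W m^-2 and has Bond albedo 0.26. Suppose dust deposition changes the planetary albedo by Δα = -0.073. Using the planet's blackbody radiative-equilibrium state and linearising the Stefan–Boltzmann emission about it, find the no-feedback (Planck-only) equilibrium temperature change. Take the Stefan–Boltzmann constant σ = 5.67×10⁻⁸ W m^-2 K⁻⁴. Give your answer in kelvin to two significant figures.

The baseline emission temperature is T_e = 236.6 K.
ΔF = −(S/4)Δα = −(961.0/4)×(-0.073) = 17.54 W m^-2.
The Planck feedback parameter is 4σT_e³ = 3.005 W m^-2/K.
Hence the no-feedback warming is ΔF/(4σT_e³) = 5.84 K.

5.8 kelvin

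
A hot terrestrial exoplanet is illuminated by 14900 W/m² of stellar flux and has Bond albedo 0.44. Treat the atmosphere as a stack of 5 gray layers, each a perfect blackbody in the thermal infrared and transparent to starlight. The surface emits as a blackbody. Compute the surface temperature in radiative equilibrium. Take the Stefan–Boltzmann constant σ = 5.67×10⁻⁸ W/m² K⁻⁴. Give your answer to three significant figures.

OLR = S(1−α)/4 = 2086 W/m²; the top layer radiates at T_e = 438.0 K.
For an N-layer opaque stack, T_s⁴ = (N+1)T_e⁴, hence T_s = (6)^(1/4)×438.0 K = 685.4 K.

685 K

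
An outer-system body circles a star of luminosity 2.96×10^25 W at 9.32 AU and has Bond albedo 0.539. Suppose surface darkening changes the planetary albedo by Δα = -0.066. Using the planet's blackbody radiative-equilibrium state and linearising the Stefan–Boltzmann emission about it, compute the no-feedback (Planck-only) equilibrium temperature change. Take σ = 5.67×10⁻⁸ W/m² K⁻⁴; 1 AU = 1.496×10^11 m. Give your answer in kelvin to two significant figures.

1.4 kelvin

Orbital distance: d = 9.32 AU = 1.394×10^12 m.
Flux at the orbit: S = L/(4πd²) = 2.96×10^25/(4π·(1.39×10^12)²) = 1.212 W/m².
Unperturbed T_e = [1.212·(1−0.539)/(4σ)]^¼ = 39.62 K.
ΔF = −(S/4)Δα = −(1.212/4)×(-0.066) = 0.01999 W/m².
Planck response: λ_P = 4σT_e³ = 4·5.67×10⁻⁸·(39.62)³ = 0.01410 W/m²/K.
Hence the no-feedback warming is ΔF/(4σT_e³) = 1.42 K.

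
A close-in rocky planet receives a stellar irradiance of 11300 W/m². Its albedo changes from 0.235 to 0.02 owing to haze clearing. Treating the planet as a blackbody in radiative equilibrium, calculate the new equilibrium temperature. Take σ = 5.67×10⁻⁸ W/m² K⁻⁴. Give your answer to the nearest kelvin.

470 K

New equilibrium: T₂ = [(1−0.02)·11300/(4σ)]^(1/4) = 470.1 K.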